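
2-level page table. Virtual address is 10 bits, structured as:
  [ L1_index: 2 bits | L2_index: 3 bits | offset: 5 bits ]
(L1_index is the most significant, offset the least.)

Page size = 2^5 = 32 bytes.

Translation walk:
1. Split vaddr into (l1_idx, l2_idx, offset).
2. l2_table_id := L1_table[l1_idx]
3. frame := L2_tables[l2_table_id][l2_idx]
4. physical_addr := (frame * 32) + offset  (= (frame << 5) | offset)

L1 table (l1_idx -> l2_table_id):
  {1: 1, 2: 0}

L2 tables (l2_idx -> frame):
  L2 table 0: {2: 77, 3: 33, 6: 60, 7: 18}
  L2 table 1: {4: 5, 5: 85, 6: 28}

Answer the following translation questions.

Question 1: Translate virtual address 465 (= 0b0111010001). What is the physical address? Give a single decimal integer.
Answer: 913

Derivation:
vaddr = 465 = 0b0111010001
Split: l1_idx=1, l2_idx=6, offset=17
L1[1] = 1
L2[1][6] = 28
paddr = 28 * 32 + 17 = 913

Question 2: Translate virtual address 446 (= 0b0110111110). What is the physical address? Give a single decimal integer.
vaddr = 446 = 0b0110111110
Split: l1_idx=1, l2_idx=5, offset=30
L1[1] = 1
L2[1][5] = 85
paddr = 85 * 32 + 30 = 2750

Answer: 2750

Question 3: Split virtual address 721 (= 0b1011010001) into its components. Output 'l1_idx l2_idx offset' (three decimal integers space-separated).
vaddr = 721 = 0b1011010001
  top 2 bits -> l1_idx = 2
  next 3 bits -> l2_idx = 6
  bottom 5 bits -> offset = 17

Answer: 2 6 17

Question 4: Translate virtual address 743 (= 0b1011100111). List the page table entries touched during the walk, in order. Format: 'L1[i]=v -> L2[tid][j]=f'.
vaddr = 743 = 0b1011100111
Split: l1_idx=2, l2_idx=7, offset=7

Answer: L1[2]=0 -> L2[0][7]=18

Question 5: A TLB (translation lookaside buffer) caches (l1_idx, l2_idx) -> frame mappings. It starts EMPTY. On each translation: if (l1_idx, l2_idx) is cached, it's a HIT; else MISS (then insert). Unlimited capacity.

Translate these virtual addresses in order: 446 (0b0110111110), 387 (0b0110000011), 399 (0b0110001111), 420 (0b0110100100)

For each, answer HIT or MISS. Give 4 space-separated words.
vaddr=446: (1,5) not in TLB -> MISS, insert
vaddr=387: (1,4) not in TLB -> MISS, insert
vaddr=399: (1,4) in TLB -> HIT
vaddr=420: (1,5) in TLB -> HIT

Answer: MISS MISS HIT HIT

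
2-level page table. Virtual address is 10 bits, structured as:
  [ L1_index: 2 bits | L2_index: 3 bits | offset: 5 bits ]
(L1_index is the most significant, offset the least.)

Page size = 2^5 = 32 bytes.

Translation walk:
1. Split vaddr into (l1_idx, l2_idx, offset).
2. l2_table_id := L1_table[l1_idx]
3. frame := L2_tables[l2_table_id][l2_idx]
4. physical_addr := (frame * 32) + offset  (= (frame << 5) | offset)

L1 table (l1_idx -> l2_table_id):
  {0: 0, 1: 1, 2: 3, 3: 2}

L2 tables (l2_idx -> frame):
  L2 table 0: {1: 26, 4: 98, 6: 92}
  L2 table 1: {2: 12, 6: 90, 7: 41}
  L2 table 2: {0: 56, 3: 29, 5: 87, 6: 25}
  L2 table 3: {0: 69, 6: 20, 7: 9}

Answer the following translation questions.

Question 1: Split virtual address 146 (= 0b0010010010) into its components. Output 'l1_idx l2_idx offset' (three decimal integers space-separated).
vaddr = 146 = 0b0010010010
  top 2 bits -> l1_idx = 0
  next 3 bits -> l2_idx = 4
  bottom 5 bits -> offset = 18

Answer: 0 4 18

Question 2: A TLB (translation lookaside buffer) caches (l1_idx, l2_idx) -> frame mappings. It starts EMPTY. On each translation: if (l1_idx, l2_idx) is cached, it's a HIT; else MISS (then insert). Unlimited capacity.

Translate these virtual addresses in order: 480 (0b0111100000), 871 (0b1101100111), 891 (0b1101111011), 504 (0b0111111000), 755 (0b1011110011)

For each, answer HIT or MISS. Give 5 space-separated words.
vaddr=480: (1,7) not in TLB -> MISS, insert
vaddr=871: (3,3) not in TLB -> MISS, insert
vaddr=891: (3,3) in TLB -> HIT
vaddr=504: (1,7) in TLB -> HIT
vaddr=755: (2,7) not in TLB -> MISS, insert

Answer: MISS MISS HIT HIT MISS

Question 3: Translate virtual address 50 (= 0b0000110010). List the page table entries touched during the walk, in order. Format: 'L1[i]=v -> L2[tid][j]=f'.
Answer: L1[0]=0 -> L2[0][1]=26

Derivation:
vaddr = 50 = 0b0000110010
Split: l1_idx=0, l2_idx=1, offset=18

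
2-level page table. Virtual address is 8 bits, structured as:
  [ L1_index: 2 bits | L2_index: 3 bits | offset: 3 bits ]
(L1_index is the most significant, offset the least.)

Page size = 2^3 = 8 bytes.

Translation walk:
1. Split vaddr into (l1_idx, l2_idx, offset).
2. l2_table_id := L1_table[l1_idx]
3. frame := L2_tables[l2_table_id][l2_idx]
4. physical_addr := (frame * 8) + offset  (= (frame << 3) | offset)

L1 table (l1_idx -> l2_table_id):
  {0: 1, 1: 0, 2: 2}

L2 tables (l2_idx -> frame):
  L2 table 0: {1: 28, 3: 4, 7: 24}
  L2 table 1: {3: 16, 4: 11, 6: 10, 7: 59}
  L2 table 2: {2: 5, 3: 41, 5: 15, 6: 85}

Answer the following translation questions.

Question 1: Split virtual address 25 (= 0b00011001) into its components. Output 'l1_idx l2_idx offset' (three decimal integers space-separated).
Answer: 0 3 1

Derivation:
vaddr = 25 = 0b00011001
  top 2 bits -> l1_idx = 0
  next 3 bits -> l2_idx = 3
  bottom 3 bits -> offset = 1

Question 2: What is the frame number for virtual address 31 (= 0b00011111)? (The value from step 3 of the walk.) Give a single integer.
Answer: 16

Derivation:
vaddr = 31: l1_idx=0, l2_idx=3
L1[0] = 1; L2[1][3] = 16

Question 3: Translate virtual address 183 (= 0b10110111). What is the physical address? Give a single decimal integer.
vaddr = 183 = 0b10110111
Split: l1_idx=2, l2_idx=6, offset=7
L1[2] = 2
L2[2][6] = 85
paddr = 85 * 8 + 7 = 687

Answer: 687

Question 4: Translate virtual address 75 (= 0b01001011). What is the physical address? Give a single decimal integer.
vaddr = 75 = 0b01001011
Split: l1_idx=1, l2_idx=1, offset=3
L1[1] = 0
L2[0][1] = 28
paddr = 28 * 8 + 3 = 227

Answer: 227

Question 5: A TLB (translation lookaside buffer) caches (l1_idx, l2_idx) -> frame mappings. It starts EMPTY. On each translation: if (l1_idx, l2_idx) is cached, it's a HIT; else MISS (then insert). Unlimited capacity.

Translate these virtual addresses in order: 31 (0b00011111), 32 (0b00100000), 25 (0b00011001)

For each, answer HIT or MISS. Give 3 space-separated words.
vaddr=31: (0,3) not in TLB -> MISS, insert
vaddr=32: (0,4) not in TLB -> MISS, insert
vaddr=25: (0,3) in TLB -> HIT

Answer: MISS MISS HIT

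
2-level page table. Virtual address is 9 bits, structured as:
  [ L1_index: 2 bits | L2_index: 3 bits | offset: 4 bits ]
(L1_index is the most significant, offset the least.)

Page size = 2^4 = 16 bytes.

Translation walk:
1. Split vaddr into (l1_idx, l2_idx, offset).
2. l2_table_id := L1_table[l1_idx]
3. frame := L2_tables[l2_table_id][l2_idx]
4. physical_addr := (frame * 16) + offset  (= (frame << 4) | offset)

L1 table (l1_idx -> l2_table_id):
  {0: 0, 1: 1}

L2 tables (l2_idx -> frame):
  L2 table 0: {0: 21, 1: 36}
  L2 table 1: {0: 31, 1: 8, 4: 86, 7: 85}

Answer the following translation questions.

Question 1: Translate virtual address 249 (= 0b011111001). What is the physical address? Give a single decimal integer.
Answer: 1369

Derivation:
vaddr = 249 = 0b011111001
Split: l1_idx=1, l2_idx=7, offset=9
L1[1] = 1
L2[1][7] = 85
paddr = 85 * 16 + 9 = 1369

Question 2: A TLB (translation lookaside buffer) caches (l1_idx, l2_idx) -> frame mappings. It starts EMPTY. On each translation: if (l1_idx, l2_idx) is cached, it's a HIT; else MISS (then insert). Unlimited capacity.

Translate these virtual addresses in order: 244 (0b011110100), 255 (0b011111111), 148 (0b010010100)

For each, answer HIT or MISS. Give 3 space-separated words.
Answer: MISS HIT MISS

Derivation:
vaddr=244: (1,7) not in TLB -> MISS, insert
vaddr=255: (1,7) in TLB -> HIT
vaddr=148: (1,1) not in TLB -> MISS, insert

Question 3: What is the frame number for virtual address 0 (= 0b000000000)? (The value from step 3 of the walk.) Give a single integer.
Answer: 21

Derivation:
vaddr = 0: l1_idx=0, l2_idx=0
L1[0] = 0; L2[0][0] = 21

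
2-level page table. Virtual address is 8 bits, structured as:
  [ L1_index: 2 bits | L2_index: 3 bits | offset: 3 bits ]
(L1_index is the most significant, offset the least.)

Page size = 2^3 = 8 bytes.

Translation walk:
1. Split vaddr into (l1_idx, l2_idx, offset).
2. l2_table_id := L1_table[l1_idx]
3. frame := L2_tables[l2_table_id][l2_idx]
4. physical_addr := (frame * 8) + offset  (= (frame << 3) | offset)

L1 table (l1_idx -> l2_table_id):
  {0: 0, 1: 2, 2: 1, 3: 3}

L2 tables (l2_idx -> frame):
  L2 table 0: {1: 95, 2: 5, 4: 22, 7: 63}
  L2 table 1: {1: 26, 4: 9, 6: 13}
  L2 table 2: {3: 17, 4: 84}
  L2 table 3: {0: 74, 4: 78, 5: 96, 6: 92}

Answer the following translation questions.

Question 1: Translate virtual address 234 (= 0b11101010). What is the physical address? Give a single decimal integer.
Answer: 770

Derivation:
vaddr = 234 = 0b11101010
Split: l1_idx=3, l2_idx=5, offset=2
L1[3] = 3
L2[3][5] = 96
paddr = 96 * 8 + 2 = 770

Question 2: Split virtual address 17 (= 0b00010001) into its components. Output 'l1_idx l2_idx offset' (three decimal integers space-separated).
vaddr = 17 = 0b00010001
  top 2 bits -> l1_idx = 0
  next 3 bits -> l2_idx = 2
  bottom 3 bits -> offset = 1

Answer: 0 2 1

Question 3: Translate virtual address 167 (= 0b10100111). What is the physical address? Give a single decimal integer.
vaddr = 167 = 0b10100111
Split: l1_idx=2, l2_idx=4, offset=7
L1[2] = 1
L2[1][4] = 9
paddr = 9 * 8 + 7 = 79

Answer: 79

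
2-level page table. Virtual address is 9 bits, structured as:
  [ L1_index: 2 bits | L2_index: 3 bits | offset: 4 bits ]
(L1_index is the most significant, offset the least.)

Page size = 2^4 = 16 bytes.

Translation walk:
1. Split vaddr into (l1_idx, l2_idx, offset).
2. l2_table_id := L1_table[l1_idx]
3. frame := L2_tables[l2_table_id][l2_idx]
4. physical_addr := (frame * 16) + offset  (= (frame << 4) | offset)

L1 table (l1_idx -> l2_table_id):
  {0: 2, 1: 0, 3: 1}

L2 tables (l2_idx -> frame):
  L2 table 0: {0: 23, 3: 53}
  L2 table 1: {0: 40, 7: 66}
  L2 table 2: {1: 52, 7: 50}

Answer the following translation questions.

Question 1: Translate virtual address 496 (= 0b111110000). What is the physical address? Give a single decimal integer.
Answer: 1056

Derivation:
vaddr = 496 = 0b111110000
Split: l1_idx=3, l2_idx=7, offset=0
L1[3] = 1
L2[1][7] = 66
paddr = 66 * 16 + 0 = 1056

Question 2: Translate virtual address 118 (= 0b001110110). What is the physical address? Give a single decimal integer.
Answer: 806

Derivation:
vaddr = 118 = 0b001110110
Split: l1_idx=0, l2_idx=7, offset=6
L1[0] = 2
L2[2][7] = 50
paddr = 50 * 16 + 6 = 806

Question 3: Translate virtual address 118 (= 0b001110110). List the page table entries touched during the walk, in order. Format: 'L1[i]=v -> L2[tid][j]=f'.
vaddr = 118 = 0b001110110
Split: l1_idx=0, l2_idx=7, offset=6

Answer: L1[0]=2 -> L2[2][7]=50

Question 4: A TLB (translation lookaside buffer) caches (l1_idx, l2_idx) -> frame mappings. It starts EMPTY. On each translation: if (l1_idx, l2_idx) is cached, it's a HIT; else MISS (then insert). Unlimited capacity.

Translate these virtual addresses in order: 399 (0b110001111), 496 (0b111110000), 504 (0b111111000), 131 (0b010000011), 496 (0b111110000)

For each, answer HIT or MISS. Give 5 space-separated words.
Answer: MISS MISS HIT MISS HIT

Derivation:
vaddr=399: (3,0) not in TLB -> MISS, insert
vaddr=496: (3,7) not in TLB -> MISS, insert
vaddr=504: (3,7) in TLB -> HIT
vaddr=131: (1,0) not in TLB -> MISS, insert
vaddr=496: (3,7) in TLB -> HIT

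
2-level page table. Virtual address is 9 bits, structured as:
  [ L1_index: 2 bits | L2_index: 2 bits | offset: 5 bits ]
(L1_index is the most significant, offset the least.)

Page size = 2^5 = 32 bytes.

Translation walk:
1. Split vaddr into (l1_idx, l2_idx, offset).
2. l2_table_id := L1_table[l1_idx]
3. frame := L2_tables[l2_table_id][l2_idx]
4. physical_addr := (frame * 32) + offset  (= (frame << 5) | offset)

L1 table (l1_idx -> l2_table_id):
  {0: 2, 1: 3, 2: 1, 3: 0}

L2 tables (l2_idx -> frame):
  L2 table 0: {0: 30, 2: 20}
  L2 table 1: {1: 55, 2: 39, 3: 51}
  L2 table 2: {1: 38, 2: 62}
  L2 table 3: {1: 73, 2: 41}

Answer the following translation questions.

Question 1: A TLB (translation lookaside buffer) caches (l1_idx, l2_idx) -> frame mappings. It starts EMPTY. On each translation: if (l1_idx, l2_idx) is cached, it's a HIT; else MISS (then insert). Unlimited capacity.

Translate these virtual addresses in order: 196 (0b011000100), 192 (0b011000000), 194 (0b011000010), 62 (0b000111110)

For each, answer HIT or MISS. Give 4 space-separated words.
Answer: MISS HIT HIT MISS

Derivation:
vaddr=196: (1,2) not in TLB -> MISS, insert
vaddr=192: (1,2) in TLB -> HIT
vaddr=194: (1,2) in TLB -> HIT
vaddr=62: (0,1) not in TLB -> MISS, insert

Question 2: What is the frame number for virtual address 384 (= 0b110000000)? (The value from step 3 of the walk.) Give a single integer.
vaddr = 384: l1_idx=3, l2_idx=0
L1[3] = 0; L2[0][0] = 30

Answer: 30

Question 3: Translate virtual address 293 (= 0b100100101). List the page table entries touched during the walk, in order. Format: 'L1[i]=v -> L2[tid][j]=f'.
vaddr = 293 = 0b100100101
Split: l1_idx=2, l2_idx=1, offset=5

Answer: L1[2]=1 -> L2[1][1]=55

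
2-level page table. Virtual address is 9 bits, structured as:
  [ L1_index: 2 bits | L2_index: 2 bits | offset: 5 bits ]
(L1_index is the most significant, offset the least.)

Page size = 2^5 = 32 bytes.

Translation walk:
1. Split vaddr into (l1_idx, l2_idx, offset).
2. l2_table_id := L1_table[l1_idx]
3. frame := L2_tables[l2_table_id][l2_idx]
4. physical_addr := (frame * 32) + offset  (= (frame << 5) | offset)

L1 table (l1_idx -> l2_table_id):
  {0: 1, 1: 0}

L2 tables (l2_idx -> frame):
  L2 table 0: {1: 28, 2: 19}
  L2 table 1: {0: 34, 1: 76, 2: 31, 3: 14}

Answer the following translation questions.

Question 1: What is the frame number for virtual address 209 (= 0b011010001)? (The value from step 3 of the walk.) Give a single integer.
vaddr = 209: l1_idx=1, l2_idx=2
L1[1] = 0; L2[0][2] = 19

Answer: 19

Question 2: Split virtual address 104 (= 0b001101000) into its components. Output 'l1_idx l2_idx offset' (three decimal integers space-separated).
vaddr = 104 = 0b001101000
  top 2 bits -> l1_idx = 0
  next 2 bits -> l2_idx = 3
  bottom 5 bits -> offset = 8

Answer: 0 3 8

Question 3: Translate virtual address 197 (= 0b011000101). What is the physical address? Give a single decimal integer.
vaddr = 197 = 0b011000101
Split: l1_idx=1, l2_idx=2, offset=5
L1[1] = 0
L2[0][2] = 19
paddr = 19 * 32 + 5 = 613

Answer: 613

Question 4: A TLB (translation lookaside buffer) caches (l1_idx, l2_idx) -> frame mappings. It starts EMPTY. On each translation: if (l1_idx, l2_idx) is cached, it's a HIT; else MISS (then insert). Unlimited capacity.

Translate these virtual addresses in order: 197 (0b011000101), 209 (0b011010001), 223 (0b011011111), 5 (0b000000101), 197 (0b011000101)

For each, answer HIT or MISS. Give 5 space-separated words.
Answer: MISS HIT HIT MISS HIT

Derivation:
vaddr=197: (1,2) not in TLB -> MISS, insert
vaddr=209: (1,2) in TLB -> HIT
vaddr=223: (1,2) in TLB -> HIT
vaddr=5: (0,0) not in TLB -> MISS, insert
vaddr=197: (1,2) in TLB -> HIT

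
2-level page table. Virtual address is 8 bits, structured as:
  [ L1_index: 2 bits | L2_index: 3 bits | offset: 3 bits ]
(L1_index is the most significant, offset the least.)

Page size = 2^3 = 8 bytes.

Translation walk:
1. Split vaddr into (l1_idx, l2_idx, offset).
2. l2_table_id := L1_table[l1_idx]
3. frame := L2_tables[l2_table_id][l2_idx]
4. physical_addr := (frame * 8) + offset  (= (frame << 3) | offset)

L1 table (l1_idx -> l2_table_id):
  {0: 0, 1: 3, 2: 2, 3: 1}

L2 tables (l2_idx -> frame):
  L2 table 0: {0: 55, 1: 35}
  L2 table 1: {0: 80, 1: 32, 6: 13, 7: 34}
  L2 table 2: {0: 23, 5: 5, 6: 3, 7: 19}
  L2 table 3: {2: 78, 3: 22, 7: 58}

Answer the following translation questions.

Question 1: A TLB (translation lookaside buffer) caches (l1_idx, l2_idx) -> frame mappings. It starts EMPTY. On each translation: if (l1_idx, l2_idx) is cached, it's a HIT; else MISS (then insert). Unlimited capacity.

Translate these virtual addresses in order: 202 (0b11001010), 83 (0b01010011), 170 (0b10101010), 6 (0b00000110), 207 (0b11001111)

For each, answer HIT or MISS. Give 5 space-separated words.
vaddr=202: (3,1) not in TLB -> MISS, insert
vaddr=83: (1,2) not in TLB -> MISS, insert
vaddr=170: (2,5) not in TLB -> MISS, insert
vaddr=6: (0,0) not in TLB -> MISS, insert
vaddr=207: (3,1) in TLB -> HIT

Answer: MISS MISS MISS MISS HIT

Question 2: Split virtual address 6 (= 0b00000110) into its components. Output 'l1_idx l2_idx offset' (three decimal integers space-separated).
vaddr = 6 = 0b00000110
  top 2 bits -> l1_idx = 0
  next 3 bits -> l2_idx = 0
  bottom 3 bits -> offset = 6

Answer: 0 0 6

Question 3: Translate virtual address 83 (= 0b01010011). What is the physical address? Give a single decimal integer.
vaddr = 83 = 0b01010011
Split: l1_idx=1, l2_idx=2, offset=3
L1[1] = 3
L2[3][2] = 78
paddr = 78 * 8 + 3 = 627

Answer: 627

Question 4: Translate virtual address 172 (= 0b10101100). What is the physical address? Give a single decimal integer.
Answer: 44

Derivation:
vaddr = 172 = 0b10101100
Split: l1_idx=2, l2_idx=5, offset=4
L1[2] = 2
L2[2][5] = 5
paddr = 5 * 8 + 4 = 44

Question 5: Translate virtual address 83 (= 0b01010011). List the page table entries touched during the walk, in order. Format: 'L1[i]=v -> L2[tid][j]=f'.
Answer: L1[1]=3 -> L2[3][2]=78

Derivation:
vaddr = 83 = 0b01010011
Split: l1_idx=1, l2_idx=2, offset=3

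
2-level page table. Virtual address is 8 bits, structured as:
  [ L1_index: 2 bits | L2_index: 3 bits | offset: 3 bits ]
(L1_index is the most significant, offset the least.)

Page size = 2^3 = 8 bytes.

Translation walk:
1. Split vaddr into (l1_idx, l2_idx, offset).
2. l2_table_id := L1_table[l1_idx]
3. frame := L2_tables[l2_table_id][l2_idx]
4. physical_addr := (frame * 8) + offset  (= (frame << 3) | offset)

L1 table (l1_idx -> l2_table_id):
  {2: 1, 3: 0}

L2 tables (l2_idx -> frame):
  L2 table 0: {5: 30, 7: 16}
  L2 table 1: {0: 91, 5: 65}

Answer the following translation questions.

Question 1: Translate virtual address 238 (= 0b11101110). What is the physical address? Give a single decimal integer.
vaddr = 238 = 0b11101110
Split: l1_idx=3, l2_idx=5, offset=6
L1[3] = 0
L2[0][5] = 30
paddr = 30 * 8 + 6 = 246

Answer: 246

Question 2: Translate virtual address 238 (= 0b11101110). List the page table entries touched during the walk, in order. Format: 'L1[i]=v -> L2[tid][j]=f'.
Answer: L1[3]=0 -> L2[0][5]=30

Derivation:
vaddr = 238 = 0b11101110
Split: l1_idx=3, l2_idx=5, offset=6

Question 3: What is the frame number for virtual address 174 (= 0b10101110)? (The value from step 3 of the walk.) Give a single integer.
Answer: 65

Derivation:
vaddr = 174: l1_idx=2, l2_idx=5
L1[2] = 1; L2[1][5] = 65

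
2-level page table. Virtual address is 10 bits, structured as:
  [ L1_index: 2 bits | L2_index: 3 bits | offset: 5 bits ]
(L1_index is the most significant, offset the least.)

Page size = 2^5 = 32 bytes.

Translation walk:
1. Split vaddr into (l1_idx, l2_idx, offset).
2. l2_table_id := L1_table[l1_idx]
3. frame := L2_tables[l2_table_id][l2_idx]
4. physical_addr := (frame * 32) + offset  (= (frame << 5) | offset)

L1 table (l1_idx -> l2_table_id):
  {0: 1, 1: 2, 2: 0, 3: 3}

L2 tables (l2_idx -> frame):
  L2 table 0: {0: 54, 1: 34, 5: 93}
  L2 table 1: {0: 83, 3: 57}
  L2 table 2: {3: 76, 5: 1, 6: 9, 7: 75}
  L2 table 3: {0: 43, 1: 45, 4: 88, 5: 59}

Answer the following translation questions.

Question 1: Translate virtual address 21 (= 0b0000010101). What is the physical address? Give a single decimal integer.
vaddr = 21 = 0b0000010101
Split: l1_idx=0, l2_idx=0, offset=21
L1[0] = 1
L2[1][0] = 83
paddr = 83 * 32 + 21 = 2677

Answer: 2677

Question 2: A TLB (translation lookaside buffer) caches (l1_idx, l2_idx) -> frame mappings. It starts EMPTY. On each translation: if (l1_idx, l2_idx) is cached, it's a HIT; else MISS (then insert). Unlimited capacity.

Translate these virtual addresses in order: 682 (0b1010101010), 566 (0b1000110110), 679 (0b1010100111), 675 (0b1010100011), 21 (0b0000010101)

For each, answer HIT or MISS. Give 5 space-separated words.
Answer: MISS MISS HIT HIT MISS

Derivation:
vaddr=682: (2,5) not in TLB -> MISS, insert
vaddr=566: (2,1) not in TLB -> MISS, insert
vaddr=679: (2,5) in TLB -> HIT
vaddr=675: (2,5) in TLB -> HIT
vaddr=21: (0,0) not in TLB -> MISS, insert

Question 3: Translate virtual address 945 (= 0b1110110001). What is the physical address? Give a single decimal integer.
vaddr = 945 = 0b1110110001
Split: l1_idx=3, l2_idx=5, offset=17
L1[3] = 3
L2[3][5] = 59
paddr = 59 * 32 + 17 = 1905

Answer: 1905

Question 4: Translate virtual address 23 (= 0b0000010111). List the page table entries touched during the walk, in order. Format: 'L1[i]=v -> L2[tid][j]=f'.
vaddr = 23 = 0b0000010111
Split: l1_idx=0, l2_idx=0, offset=23

Answer: L1[0]=1 -> L2[1][0]=83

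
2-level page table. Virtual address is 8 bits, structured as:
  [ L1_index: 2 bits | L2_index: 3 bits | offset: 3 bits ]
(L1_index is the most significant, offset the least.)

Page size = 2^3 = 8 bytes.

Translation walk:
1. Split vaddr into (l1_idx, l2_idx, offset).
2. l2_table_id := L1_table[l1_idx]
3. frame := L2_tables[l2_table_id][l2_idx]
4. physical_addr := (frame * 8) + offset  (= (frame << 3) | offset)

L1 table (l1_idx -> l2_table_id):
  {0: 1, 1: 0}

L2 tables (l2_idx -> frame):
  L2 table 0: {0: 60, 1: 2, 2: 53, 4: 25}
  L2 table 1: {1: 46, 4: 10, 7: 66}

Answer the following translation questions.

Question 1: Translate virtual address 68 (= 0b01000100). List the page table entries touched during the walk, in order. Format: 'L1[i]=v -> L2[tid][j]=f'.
vaddr = 68 = 0b01000100
Split: l1_idx=1, l2_idx=0, offset=4

Answer: L1[1]=0 -> L2[0][0]=60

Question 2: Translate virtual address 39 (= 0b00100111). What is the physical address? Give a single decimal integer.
vaddr = 39 = 0b00100111
Split: l1_idx=0, l2_idx=4, offset=7
L1[0] = 1
L2[1][4] = 10
paddr = 10 * 8 + 7 = 87

Answer: 87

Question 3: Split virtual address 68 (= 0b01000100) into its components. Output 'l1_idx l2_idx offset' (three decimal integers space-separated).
Answer: 1 0 4

Derivation:
vaddr = 68 = 0b01000100
  top 2 bits -> l1_idx = 1
  next 3 bits -> l2_idx = 0
  bottom 3 bits -> offset = 4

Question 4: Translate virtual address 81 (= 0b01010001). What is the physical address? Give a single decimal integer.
Answer: 425

Derivation:
vaddr = 81 = 0b01010001
Split: l1_idx=1, l2_idx=2, offset=1
L1[1] = 0
L2[0][2] = 53
paddr = 53 * 8 + 1 = 425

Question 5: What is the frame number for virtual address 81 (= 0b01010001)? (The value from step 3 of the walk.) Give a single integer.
vaddr = 81: l1_idx=1, l2_idx=2
L1[1] = 0; L2[0][2] = 53

Answer: 53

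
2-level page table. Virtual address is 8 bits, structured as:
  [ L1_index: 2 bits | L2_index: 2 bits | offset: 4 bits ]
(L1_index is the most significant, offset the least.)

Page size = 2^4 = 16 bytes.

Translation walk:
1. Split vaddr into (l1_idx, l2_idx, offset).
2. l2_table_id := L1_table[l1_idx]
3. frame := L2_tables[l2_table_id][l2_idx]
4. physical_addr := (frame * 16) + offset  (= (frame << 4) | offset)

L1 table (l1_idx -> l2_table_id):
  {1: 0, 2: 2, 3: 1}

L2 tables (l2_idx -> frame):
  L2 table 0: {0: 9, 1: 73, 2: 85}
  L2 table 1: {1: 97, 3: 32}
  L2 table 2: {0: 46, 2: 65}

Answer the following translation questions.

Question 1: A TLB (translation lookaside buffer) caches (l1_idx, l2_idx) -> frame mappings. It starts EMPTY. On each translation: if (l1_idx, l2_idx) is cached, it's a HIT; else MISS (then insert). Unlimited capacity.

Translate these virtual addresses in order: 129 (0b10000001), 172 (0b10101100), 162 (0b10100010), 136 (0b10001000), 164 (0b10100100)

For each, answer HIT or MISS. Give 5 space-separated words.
vaddr=129: (2,0) not in TLB -> MISS, insert
vaddr=172: (2,2) not in TLB -> MISS, insert
vaddr=162: (2,2) in TLB -> HIT
vaddr=136: (2,0) in TLB -> HIT
vaddr=164: (2,2) in TLB -> HIT

Answer: MISS MISS HIT HIT HIT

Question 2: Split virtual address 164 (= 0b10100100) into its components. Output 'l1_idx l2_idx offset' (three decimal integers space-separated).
Answer: 2 2 4

Derivation:
vaddr = 164 = 0b10100100
  top 2 bits -> l1_idx = 2
  next 2 bits -> l2_idx = 2
  bottom 4 bits -> offset = 4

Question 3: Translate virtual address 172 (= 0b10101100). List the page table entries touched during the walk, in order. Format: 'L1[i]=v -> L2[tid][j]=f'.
Answer: L1[2]=2 -> L2[2][2]=65

Derivation:
vaddr = 172 = 0b10101100
Split: l1_idx=2, l2_idx=2, offset=12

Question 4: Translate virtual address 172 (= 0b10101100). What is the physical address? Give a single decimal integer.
vaddr = 172 = 0b10101100
Split: l1_idx=2, l2_idx=2, offset=12
L1[2] = 2
L2[2][2] = 65
paddr = 65 * 16 + 12 = 1052

Answer: 1052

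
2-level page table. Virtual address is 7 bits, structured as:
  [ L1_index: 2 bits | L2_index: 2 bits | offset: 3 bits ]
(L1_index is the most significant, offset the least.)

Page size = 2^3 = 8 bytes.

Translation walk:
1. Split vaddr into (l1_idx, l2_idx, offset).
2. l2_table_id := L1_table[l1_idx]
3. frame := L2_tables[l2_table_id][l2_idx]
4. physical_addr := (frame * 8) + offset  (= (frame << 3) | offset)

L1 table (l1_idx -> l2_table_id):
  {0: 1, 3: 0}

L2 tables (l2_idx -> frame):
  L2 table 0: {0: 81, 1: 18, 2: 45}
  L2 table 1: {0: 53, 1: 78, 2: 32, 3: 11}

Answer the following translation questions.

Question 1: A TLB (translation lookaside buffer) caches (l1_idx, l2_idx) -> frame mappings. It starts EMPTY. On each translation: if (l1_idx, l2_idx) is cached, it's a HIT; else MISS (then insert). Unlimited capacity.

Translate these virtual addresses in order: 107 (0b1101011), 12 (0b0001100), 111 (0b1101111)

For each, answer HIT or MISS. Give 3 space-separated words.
vaddr=107: (3,1) not in TLB -> MISS, insert
vaddr=12: (0,1) not in TLB -> MISS, insert
vaddr=111: (3,1) in TLB -> HIT

Answer: MISS MISS HIT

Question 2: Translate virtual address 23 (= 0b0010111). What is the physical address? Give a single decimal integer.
vaddr = 23 = 0b0010111
Split: l1_idx=0, l2_idx=2, offset=7
L1[0] = 1
L2[1][2] = 32
paddr = 32 * 8 + 7 = 263

Answer: 263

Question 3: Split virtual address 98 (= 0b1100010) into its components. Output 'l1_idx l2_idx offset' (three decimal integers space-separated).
vaddr = 98 = 0b1100010
  top 2 bits -> l1_idx = 3
  next 2 bits -> l2_idx = 0
  bottom 3 bits -> offset = 2

Answer: 3 0 2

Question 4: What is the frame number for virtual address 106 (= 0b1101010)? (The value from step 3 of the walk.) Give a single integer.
Answer: 18

Derivation:
vaddr = 106: l1_idx=3, l2_idx=1
L1[3] = 0; L2[0][1] = 18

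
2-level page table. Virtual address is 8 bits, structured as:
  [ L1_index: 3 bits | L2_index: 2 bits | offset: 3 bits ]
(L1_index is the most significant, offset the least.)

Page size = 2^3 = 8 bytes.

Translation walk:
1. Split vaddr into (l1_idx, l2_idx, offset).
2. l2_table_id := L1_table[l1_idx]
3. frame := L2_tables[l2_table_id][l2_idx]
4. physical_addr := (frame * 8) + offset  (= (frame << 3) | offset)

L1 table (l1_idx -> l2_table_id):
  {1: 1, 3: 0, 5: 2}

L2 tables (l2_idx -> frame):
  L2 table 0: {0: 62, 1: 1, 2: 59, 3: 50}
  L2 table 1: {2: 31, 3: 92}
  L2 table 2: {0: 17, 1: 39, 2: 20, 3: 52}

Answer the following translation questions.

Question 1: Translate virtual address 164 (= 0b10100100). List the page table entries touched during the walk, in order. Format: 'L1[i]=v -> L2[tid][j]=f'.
vaddr = 164 = 0b10100100
Split: l1_idx=5, l2_idx=0, offset=4

Answer: L1[5]=2 -> L2[2][0]=17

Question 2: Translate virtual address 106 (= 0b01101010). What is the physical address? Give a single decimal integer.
vaddr = 106 = 0b01101010
Split: l1_idx=3, l2_idx=1, offset=2
L1[3] = 0
L2[0][1] = 1
paddr = 1 * 8 + 2 = 10

Answer: 10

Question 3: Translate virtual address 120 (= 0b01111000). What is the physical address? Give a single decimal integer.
vaddr = 120 = 0b01111000
Split: l1_idx=3, l2_idx=3, offset=0
L1[3] = 0
L2[0][3] = 50
paddr = 50 * 8 + 0 = 400

Answer: 400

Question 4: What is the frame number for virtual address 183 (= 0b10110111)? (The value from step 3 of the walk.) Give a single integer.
vaddr = 183: l1_idx=5, l2_idx=2
L1[5] = 2; L2[2][2] = 20

Answer: 20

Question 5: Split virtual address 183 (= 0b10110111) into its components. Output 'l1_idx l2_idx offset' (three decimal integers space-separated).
vaddr = 183 = 0b10110111
  top 3 bits -> l1_idx = 5
  next 2 bits -> l2_idx = 2
  bottom 3 bits -> offset = 7

Answer: 5 2 7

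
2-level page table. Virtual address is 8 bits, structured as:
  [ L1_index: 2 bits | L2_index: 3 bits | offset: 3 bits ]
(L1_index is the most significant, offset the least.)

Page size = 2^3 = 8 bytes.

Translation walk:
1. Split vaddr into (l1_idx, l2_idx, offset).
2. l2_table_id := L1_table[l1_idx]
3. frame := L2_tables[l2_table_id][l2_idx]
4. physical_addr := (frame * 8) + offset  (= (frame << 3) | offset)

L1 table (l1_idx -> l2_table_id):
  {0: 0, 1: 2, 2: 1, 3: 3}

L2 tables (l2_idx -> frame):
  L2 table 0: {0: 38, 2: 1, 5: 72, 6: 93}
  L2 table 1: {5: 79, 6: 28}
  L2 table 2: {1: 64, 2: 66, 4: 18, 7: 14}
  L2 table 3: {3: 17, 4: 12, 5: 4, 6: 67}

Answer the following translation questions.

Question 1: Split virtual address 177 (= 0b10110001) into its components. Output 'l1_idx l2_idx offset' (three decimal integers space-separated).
Answer: 2 6 1

Derivation:
vaddr = 177 = 0b10110001
  top 2 bits -> l1_idx = 2
  next 3 bits -> l2_idx = 6
  bottom 3 bits -> offset = 1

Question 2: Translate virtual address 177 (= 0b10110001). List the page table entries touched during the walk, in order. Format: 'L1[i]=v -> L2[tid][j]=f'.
Answer: L1[2]=1 -> L2[1][6]=28

Derivation:
vaddr = 177 = 0b10110001
Split: l1_idx=2, l2_idx=6, offset=1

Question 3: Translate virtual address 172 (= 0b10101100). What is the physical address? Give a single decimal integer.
Answer: 636

Derivation:
vaddr = 172 = 0b10101100
Split: l1_idx=2, l2_idx=5, offset=4
L1[2] = 1
L2[1][5] = 79
paddr = 79 * 8 + 4 = 636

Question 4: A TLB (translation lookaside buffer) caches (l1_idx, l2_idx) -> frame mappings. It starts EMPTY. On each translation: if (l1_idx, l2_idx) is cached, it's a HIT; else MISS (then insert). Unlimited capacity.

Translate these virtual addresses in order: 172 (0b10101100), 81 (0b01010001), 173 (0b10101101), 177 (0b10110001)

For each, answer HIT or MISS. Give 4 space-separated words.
Answer: MISS MISS HIT MISS

Derivation:
vaddr=172: (2,5) not in TLB -> MISS, insert
vaddr=81: (1,2) not in TLB -> MISS, insert
vaddr=173: (2,5) in TLB -> HIT
vaddr=177: (2,6) not in TLB -> MISS, insert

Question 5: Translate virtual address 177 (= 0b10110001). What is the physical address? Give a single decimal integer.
Answer: 225

Derivation:
vaddr = 177 = 0b10110001
Split: l1_idx=2, l2_idx=6, offset=1
L1[2] = 1
L2[1][6] = 28
paddr = 28 * 8 + 1 = 225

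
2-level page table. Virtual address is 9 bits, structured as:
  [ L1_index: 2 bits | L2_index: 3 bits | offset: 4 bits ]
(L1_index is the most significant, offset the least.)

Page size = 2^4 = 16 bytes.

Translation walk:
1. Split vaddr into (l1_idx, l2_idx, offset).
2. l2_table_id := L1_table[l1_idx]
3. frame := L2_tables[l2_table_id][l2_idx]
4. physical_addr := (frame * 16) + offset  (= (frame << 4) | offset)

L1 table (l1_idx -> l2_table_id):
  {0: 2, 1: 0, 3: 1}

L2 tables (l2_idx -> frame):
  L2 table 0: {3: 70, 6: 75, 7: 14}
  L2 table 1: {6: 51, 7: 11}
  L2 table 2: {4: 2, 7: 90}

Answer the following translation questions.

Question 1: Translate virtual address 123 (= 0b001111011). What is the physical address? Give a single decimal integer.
Answer: 1451

Derivation:
vaddr = 123 = 0b001111011
Split: l1_idx=0, l2_idx=7, offset=11
L1[0] = 2
L2[2][7] = 90
paddr = 90 * 16 + 11 = 1451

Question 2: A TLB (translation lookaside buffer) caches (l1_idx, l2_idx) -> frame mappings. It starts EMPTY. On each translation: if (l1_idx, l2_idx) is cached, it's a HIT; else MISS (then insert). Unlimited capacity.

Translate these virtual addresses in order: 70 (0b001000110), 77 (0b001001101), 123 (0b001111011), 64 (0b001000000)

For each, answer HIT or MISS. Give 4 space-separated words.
vaddr=70: (0,4) not in TLB -> MISS, insert
vaddr=77: (0,4) in TLB -> HIT
vaddr=123: (0,7) not in TLB -> MISS, insert
vaddr=64: (0,4) in TLB -> HIT

Answer: MISS HIT MISS HIT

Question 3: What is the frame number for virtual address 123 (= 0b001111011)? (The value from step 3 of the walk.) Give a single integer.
Answer: 90

Derivation:
vaddr = 123: l1_idx=0, l2_idx=7
L1[0] = 2; L2[2][7] = 90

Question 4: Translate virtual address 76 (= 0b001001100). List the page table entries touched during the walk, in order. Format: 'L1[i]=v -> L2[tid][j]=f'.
vaddr = 76 = 0b001001100
Split: l1_idx=0, l2_idx=4, offset=12

Answer: L1[0]=2 -> L2[2][4]=2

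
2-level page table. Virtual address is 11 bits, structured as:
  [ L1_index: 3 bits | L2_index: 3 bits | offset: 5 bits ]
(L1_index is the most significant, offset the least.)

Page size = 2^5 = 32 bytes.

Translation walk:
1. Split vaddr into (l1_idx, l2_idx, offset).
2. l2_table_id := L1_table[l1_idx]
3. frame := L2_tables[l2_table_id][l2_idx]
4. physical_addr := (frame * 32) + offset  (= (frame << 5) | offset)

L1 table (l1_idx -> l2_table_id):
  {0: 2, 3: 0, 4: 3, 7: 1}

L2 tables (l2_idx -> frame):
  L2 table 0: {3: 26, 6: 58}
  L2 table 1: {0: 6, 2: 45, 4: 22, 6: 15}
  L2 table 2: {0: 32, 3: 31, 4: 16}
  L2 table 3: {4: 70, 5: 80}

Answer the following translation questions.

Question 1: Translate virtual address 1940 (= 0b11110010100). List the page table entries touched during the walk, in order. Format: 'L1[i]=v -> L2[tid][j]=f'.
Answer: L1[7]=1 -> L2[1][4]=22

Derivation:
vaddr = 1940 = 0b11110010100
Split: l1_idx=7, l2_idx=4, offset=20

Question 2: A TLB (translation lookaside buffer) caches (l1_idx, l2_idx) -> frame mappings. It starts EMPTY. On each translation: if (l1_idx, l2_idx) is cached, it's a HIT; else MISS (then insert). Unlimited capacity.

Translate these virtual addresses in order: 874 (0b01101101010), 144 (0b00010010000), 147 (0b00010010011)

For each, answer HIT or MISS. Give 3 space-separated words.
Answer: MISS MISS HIT

Derivation:
vaddr=874: (3,3) not in TLB -> MISS, insert
vaddr=144: (0,4) not in TLB -> MISS, insert
vaddr=147: (0,4) in TLB -> HIT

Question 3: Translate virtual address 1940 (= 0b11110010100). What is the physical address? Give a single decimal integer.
vaddr = 1940 = 0b11110010100
Split: l1_idx=7, l2_idx=4, offset=20
L1[7] = 1
L2[1][4] = 22
paddr = 22 * 32 + 20 = 724

Answer: 724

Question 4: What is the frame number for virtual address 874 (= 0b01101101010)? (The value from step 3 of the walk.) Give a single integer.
vaddr = 874: l1_idx=3, l2_idx=3
L1[3] = 0; L2[0][3] = 26

Answer: 26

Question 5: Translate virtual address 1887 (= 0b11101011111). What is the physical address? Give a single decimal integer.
Answer: 1471

Derivation:
vaddr = 1887 = 0b11101011111
Split: l1_idx=7, l2_idx=2, offset=31
L1[7] = 1
L2[1][2] = 45
paddr = 45 * 32 + 31 = 1471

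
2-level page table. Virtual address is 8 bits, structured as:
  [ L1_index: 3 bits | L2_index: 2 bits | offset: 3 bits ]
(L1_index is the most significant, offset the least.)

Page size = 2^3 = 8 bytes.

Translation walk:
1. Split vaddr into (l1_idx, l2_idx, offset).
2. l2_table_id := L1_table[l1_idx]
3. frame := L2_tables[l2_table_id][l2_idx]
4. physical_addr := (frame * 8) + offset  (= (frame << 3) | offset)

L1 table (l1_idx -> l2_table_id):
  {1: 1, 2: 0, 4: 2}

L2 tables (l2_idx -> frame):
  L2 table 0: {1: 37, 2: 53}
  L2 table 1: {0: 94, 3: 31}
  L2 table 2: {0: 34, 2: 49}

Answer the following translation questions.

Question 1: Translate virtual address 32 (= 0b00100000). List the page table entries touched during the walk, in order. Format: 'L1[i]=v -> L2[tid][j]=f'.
Answer: L1[1]=1 -> L2[1][0]=94

Derivation:
vaddr = 32 = 0b00100000
Split: l1_idx=1, l2_idx=0, offset=0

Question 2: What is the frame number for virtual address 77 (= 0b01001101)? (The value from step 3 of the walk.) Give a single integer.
vaddr = 77: l1_idx=2, l2_idx=1
L1[2] = 0; L2[0][1] = 37

Answer: 37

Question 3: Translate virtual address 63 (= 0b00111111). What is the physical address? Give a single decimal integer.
vaddr = 63 = 0b00111111
Split: l1_idx=1, l2_idx=3, offset=7
L1[1] = 1
L2[1][3] = 31
paddr = 31 * 8 + 7 = 255

Answer: 255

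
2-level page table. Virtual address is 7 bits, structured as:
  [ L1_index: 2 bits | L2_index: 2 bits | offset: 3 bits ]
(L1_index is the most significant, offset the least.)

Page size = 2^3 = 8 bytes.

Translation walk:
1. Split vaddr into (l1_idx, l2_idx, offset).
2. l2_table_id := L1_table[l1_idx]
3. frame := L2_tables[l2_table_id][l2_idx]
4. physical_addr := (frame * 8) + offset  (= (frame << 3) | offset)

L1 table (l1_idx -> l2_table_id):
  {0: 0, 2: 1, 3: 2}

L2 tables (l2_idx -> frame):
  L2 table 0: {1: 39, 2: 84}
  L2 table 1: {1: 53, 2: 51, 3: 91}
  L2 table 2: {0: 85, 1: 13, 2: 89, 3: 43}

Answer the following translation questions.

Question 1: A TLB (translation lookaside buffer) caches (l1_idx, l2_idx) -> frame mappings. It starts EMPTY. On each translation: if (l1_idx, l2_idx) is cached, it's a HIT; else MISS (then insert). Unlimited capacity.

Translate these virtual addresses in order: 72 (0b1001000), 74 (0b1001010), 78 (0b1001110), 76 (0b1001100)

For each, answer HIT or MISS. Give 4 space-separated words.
vaddr=72: (2,1) not in TLB -> MISS, insert
vaddr=74: (2,1) in TLB -> HIT
vaddr=78: (2,1) in TLB -> HIT
vaddr=76: (2,1) in TLB -> HIT

Answer: MISS HIT HIT HIT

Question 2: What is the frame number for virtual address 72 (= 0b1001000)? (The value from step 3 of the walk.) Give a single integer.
vaddr = 72: l1_idx=2, l2_idx=1
L1[2] = 1; L2[1][1] = 53

Answer: 53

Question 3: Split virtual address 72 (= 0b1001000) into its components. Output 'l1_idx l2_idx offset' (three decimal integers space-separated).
vaddr = 72 = 0b1001000
  top 2 bits -> l1_idx = 2
  next 2 bits -> l2_idx = 1
  bottom 3 bits -> offset = 0

Answer: 2 1 0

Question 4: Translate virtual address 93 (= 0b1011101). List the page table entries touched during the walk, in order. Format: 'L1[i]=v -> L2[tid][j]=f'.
Answer: L1[2]=1 -> L2[1][3]=91

Derivation:
vaddr = 93 = 0b1011101
Split: l1_idx=2, l2_idx=3, offset=5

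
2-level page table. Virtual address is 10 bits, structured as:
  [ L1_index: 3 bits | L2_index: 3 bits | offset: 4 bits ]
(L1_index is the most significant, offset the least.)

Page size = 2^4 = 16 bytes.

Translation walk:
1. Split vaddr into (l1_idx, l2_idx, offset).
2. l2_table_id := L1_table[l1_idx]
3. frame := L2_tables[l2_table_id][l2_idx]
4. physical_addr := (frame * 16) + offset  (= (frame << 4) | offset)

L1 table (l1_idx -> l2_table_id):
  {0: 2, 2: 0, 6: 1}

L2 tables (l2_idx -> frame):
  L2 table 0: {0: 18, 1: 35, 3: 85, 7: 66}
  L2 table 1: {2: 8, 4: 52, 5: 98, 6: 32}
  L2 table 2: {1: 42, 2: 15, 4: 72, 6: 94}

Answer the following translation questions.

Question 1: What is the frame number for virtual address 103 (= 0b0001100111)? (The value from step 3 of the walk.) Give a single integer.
Answer: 94

Derivation:
vaddr = 103: l1_idx=0, l2_idx=6
L1[0] = 2; L2[2][6] = 94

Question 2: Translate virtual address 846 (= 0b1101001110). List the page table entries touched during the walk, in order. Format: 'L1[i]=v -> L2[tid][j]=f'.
vaddr = 846 = 0b1101001110
Split: l1_idx=6, l2_idx=4, offset=14

Answer: L1[6]=1 -> L2[1][4]=52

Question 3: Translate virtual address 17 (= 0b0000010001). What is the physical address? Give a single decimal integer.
vaddr = 17 = 0b0000010001
Split: l1_idx=0, l2_idx=1, offset=1
L1[0] = 2
L2[2][1] = 42
paddr = 42 * 16 + 1 = 673

Answer: 673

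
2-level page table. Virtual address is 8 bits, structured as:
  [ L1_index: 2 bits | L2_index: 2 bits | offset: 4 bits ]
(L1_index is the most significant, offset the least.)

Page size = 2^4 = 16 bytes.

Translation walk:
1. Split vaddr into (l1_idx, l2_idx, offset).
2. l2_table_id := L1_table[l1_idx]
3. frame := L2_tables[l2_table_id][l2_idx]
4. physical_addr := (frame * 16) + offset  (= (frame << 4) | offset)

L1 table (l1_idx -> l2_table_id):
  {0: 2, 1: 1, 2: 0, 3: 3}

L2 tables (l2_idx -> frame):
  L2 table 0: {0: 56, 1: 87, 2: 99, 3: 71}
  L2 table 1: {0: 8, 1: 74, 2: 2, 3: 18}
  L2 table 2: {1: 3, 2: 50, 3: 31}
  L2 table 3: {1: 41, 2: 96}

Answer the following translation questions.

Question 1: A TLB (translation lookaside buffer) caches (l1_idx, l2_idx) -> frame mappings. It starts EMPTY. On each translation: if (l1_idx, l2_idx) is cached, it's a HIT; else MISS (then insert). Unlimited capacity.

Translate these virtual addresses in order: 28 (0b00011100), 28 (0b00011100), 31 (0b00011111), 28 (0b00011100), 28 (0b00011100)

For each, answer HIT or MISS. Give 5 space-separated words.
Answer: MISS HIT HIT HIT HIT

Derivation:
vaddr=28: (0,1) not in TLB -> MISS, insert
vaddr=28: (0,1) in TLB -> HIT
vaddr=31: (0,1) in TLB -> HIT
vaddr=28: (0,1) in TLB -> HIT
vaddr=28: (0,1) in TLB -> HIT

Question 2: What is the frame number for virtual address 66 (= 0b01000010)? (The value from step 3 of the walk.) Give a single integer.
vaddr = 66: l1_idx=1, l2_idx=0
L1[1] = 1; L2[1][0] = 8

Answer: 8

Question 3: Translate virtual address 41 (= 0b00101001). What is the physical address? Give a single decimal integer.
Answer: 809

Derivation:
vaddr = 41 = 0b00101001
Split: l1_idx=0, l2_idx=2, offset=9
L1[0] = 2
L2[2][2] = 50
paddr = 50 * 16 + 9 = 809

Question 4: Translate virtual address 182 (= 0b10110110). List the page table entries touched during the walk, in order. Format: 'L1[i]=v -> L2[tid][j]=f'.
vaddr = 182 = 0b10110110
Split: l1_idx=2, l2_idx=3, offset=6

Answer: L1[2]=0 -> L2[0][3]=71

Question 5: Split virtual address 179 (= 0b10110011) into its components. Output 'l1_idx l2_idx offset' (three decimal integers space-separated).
Answer: 2 3 3

Derivation:
vaddr = 179 = 0b10110011
  top 2 bits -> l1_idx = 2
  next 2 bits -> l2_idx = 3
  bottom 4 bits -> offset = 3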